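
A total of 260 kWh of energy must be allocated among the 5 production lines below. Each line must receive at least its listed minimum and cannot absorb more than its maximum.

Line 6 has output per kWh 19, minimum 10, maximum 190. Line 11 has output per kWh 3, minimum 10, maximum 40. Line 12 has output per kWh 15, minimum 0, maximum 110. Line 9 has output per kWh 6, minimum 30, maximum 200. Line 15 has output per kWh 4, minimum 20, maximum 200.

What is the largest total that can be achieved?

4050

Meeting every minimum uses 10+10+0+30+20 = 70 kWh, leaving 190.
Order the production lines by output per kWh: Line 6 19 > Line 12 15 > Line 9 6 > Line 15 4 > Line 11 3.
Line 6 takes 180 more to reach its cap of 190 → 10 left.
Line 12: +10 (room for 110) → 10. Pool exhausted.
Total = 19×190 + 3×10 + 15×10 + 6×30 + 4×20 = 4050.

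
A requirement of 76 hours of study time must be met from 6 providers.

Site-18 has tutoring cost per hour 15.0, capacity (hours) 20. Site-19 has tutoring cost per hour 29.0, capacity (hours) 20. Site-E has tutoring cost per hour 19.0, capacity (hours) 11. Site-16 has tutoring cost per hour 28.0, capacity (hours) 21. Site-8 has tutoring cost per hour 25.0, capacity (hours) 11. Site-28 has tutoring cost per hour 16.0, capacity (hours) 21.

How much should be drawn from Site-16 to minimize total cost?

13

Cheapest first:
Take 20 from Site-18 at 15.0 ; need 56 more.
Site-28 at 16.0: take all 21 hours ; 35 still needed.
Take 11 from Site-E at 19.0 ; need 24 more.
Take 11 from Site-8 at 25.0 ; need 13 more.
Site-16 (28.0): take the remaining 13 ; done.
Site-19: unused.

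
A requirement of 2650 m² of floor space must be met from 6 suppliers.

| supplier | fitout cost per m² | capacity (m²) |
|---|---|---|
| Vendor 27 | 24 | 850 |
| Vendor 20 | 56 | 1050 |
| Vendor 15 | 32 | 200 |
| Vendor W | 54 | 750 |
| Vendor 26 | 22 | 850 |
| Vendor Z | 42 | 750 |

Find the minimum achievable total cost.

Use suppliers in increasing cost order.
Take 850 from Vendor 26 at 22 ; need 1800 more.
Vendor 27 (24): use full 850 ; 950 m² to go.
Vendor 15 at 32: take all 200 m² ; 750 still needed.
Vendor Z at 42: take all 750 m² ; 0 still needed.
Vendor W, Vendor 20: unused.
Cost = 850×22 + 850×24 + 200×32 + 750×42 = 77000.

77000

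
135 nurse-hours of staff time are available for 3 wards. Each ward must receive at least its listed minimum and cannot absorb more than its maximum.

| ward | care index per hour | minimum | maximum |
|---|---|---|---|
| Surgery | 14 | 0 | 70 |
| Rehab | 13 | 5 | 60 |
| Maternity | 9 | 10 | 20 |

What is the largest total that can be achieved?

1785

Meeting every minimum uses 0+5+10 = 15 nurse-hours, leaving 120.
Rank by care index per hour: Surgery 14 > Rehab 13 > Maternity 9.
Surgery takes 70 more to reach its cap of 70 → 50 left.
Rehab has room for 55 more but only 50 remain, so it gets 55.
Total = 14×70 + 13×55 + 9×10 = 1785.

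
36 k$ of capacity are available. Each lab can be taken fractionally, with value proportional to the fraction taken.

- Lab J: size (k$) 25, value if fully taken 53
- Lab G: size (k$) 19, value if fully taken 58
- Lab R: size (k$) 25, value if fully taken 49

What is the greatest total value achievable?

Rank by value-to-size ratio: Lab G 58/19≈3.05, Lab J 53/25≈2.12, Lab R 49/25≈1.96.
Lab G: take in full, 19 k$ for value 58 ; 17 left.
17 k$ left: a 17/25 share of Lab J gives 53×17/25 = 36.04.
Total value = 94.04.

94.04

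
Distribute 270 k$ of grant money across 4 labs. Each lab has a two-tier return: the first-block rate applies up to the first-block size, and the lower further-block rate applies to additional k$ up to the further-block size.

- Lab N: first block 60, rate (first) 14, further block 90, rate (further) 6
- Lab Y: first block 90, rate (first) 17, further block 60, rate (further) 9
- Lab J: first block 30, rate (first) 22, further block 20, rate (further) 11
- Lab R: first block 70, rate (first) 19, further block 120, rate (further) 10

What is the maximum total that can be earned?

Rank every tier by rate: Lab J/tier1 22 > Lab R/tier1 19 > Lab Y/tier1 17 > Lab N/tier1 14 > Lab J/tier2 11 > Lab R/tier2 10 > Lab Y/tier2 9 > Lab N/tier2 6.
Lab J/tier1 (22): +30 → 240 left.
Fill Lab R tier1 block (70 at 19) → 170 left.
Fill Lab Y tier1 block (90 at 17) → 80 left.
Lab N tier1 at 14: fill all 60 → 20 left.
Lab J tier2 at 11: fill all 20 → 0 left.
Total = 22×30 + 19×70 + 17×90 + 14×60 + 11×20 = 4580.

4580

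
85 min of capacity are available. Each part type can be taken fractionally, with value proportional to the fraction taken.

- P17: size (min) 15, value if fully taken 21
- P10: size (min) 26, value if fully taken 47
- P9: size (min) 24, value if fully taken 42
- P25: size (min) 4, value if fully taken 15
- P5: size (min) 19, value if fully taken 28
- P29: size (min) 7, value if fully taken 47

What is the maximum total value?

Best value per unit of size first: P29 47/7≈6.71, P25 15/4≈3.75, P10 47/26≈1.81, P9 42/24≈1.75, P5 28/19≈1.47, P17 21/15≈1.4.
All 7 min of P29 fit (value 47) ; 78 remain.
P25: take in full, 4 min for value 15 ; 74 left.
All 26 min of P10 fit (value 47) ; 48 remain.
Take all of P9 (24 min, value 42) ; 24 min left.
All 19 min of P5 fit (value 28) ; 5 remain.
Only 5 min remain; take 5/15 of P17 for value 21×5/15 = 7.
Total value = 186.

186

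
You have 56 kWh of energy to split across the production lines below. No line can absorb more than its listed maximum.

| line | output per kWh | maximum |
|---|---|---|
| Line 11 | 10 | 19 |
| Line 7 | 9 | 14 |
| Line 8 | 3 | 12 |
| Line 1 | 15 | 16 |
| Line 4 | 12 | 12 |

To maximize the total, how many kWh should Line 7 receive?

9

Rank by output per kWh: Line 1 15 > Line 4 12 > Line 11 10 > Line 7 9 > Line 8 3.
Line 1 takes 16 to reach its cap of 16 ; 40 left.
Line 4: +12 to 12 (cap) ; 28 left.
Line 11 takes 19 to reach its cap of 19 ; 9 left.
Line 7: +9 (room for 14) → 9. Pool exhausted.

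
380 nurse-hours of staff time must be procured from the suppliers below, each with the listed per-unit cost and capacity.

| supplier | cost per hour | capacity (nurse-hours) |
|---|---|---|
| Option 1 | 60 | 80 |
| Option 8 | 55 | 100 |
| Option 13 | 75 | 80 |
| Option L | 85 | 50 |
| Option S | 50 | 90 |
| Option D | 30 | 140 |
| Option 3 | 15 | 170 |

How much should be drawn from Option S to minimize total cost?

70

Use suppliers in increasing cost order.
Option 3 at 15: take all 170 nurse-hours — 210 still needed.
Take 140 from Option D at 30 — need 70 more.
Take 70 from Option S at 50 to finish.
Option 8, Option 1, Option 13, Option L: unused.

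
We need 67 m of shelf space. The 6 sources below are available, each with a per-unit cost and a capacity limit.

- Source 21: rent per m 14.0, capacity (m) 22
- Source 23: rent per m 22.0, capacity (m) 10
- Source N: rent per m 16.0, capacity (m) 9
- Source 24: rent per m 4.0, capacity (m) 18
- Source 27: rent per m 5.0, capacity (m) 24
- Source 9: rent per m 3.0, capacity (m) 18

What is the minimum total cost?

344

Use sources in increasing cost order.
Take 18 from Source 9 at 3.0 — need 49 more.
Take 18 from Source 24 at 4.0 — need 31 more.
Source 27 (5.0): use full 24 — 7 m to go.
Source 21 (14.0): take the remaining 7 — done.
Source N, Source 23: unused.
Cost = 18×3.0 + 18×4.0 + 24×5.0 + 7×14.0 = 344.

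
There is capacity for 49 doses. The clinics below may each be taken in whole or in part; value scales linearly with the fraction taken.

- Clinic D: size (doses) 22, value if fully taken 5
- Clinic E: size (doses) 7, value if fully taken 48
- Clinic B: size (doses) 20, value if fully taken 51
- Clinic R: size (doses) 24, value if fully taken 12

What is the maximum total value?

Rank by value-to-size ratio: Clinic E 48/7≈6.86, Clinic B 51/20≈2.55, Clinic R 12/24≈0.5, Clinic D 5/22≈0.227.
Take all of Clinic E (7 doses, value 48) — 42 doses left.
Take all of Clinic B (20 doses, value 51) — 22 doses left.
Only 22 doses remain; take 22/24 of Clinic R for value 12×22/24 = 11.
Total value = 110.

110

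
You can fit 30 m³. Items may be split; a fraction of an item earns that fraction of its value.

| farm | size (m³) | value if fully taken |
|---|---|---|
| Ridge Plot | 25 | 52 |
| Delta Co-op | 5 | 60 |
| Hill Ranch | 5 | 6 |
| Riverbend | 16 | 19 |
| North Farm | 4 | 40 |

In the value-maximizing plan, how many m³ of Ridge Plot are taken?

Sort by value density: Delta Co-op 60/5≈12, North Farm 40/4≈10, Ridge Plot 52/25≈2.08, Hill Ranch 6/5≈1.2, Riverbend 19/16≈1.19.
All 5 m³ of Delta Co-op fit (value 60) — 25 remain.
All 4 m³ of North Farm fit (value 40) — 21 remain.
21 m³ left: a 21/25 share of Ridge Plot gives 52×21/25 = 43.68.

21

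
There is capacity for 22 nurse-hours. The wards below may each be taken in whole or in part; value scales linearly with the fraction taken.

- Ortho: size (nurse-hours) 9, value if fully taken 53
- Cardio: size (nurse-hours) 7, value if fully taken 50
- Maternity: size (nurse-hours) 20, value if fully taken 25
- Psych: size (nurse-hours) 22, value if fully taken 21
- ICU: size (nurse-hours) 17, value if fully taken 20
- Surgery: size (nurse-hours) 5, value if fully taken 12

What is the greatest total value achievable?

116.25

Best value per unit of size first: Cardio 50/7≈7.14, Ortho 53/9≈5.89, Surgery 12/5≈2.4, Maternity 25/20≈1.25, ICU 20/17≈1.18, Psych 21/22≈0.955.
Take all of Cardio (7 nurse-hours, value 50) ; 15 nurse-hours left.
Take all of Ortho (9 nurse-hours, value 53) ; 6 nurse-hours left.
Surgery: take in full, 5 nurse-hours for value 12 ; 1 left.
Fill the last 1 nurse-hours with part of Maternity: 1/20 of it earns 1.25.
Total value = 116.25.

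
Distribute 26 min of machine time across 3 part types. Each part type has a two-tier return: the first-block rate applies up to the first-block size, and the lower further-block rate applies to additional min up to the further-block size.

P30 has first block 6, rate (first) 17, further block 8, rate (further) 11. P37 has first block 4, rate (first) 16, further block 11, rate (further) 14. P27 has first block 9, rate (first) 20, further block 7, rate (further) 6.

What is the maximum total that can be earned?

Order all 6 blocks by rate: P27/tier1 20 > P30/tier1 17 > P37/tier1 16 > P37/tier2 14 > P30/tier2 11 > P27/tier2 6.
P27 tier1 at 20: fill all 9 — 17 left.
Fill P30 tier1 block (6 at 17) — 11 left.
P37 tier1 at 16: fill all 4 — 7 left.
7 remain; put them into P37 tier2 at 14.
Total = 20×9 + 17×6 + 16×4 + 14×7 = 444.

444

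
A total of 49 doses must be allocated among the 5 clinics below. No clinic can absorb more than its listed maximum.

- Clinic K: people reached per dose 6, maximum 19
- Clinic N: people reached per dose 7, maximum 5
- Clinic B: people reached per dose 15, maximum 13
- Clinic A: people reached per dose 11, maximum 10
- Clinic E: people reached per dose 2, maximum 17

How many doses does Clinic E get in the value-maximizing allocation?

Highest people reached per dose first: Clinic B 15 > Clinic A 11 > Clinic N 7 > Clinic K 6 > Clinic E 2.
Give Clinic B 13 to hit its cap of 13 → 36 left.
Give Clinic A 10 to hit its cap of 10 → 26 left.
Clinic N: +5 to 5 (cap) → 21 left.
Give Clinic K 19 to hit its cap of 19 → 2 left.
Clinic E: +2 (room for 17) → 2. Pool exhausted.

2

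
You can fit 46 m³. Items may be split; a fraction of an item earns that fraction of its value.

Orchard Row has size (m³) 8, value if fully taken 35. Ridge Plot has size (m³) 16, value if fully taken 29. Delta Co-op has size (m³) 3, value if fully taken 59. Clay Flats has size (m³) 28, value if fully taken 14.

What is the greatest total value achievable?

Rank by value-to-size ratio: Delta Co-op 59/3≈19.7, Orchard Row 35/8≈4.38, Ridge Plot 29/16≈1.81, Clay Flats 14/28≈0.5.
Delta Co-op: take in full, 3 m³ for value 59 — 43 left.
Orchard Row: take in full, 8 m³ for value 35 — 35 left.
Ridge Plot: take in full, 16 m³ for value 29 — 19 left.
19 m³ left: a 19/28 share of Clay Flats gives 14×19/28 = 9.5.
Total value = 132.5.

132.5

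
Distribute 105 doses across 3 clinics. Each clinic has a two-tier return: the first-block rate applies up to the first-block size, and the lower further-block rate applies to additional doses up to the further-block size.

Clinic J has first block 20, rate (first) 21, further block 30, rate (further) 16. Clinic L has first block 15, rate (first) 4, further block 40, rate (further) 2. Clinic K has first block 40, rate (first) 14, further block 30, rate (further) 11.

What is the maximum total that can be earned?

1625

Rank every tier by rate: Clinic J/tier1 21 > Clinic J/tier2 16 > Clinic K/tier1 14 > Clinic K/tier2 11 > Clinic L/tier1 4 > Clinic L/tier2 2.
Clinic J/tier1 (21): +20 ; 85 left.
Fill Clinic J tier2 block (30 at 16) ; 55 left.
Clinic K/tier1 (14): +40 ; 15 left.
15 remain; put them into Clinic K tier2 at 11.
Total = 21×20 + 16×30 + 14×40 + 11×15 = 1625.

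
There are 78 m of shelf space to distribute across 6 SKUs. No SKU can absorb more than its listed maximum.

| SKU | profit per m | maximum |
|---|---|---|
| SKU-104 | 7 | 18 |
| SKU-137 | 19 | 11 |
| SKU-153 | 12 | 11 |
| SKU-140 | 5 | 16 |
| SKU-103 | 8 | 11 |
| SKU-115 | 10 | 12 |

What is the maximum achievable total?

750

Order the SKUs by profit per m: SKU-137 19 > SKU-153 12 > SKU-115 10 > SKU-103 8 > SKU-104 7 > SKU-140 5.
SKU-137: +11 to 11 (cap) ; 67 left.
Give SKU-153 11 to hit its cap of 11 ; 56 left.
Give SKU-115 12 to hit its cap of 12 ; 44 left.
Give SKU-103 11 to hit its cap of 11 ; 33 left.
SKU-104: +18 to 18 (cap) ; 15 left.
Only 15 left; SKU-140 takes them to reach 15.
Total = 7×18 + 19×11 + 12×11 + 5×15 + 8×11 + 10×12 = 750.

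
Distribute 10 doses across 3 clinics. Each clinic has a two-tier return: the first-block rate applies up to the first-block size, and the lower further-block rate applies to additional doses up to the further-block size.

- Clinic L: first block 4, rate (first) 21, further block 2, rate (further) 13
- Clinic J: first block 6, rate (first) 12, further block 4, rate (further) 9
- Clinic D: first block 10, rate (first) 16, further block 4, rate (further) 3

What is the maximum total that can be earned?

180

Treat each block as its own option and order by rate: Clinic L/first 21 > Clinic D/first 16 > Clinic L/second 13 > Clinic J/first 12 > Clinic J/second 9 > Clinic D/second 3.
Clinic L first at 21: fill all 4 ; 6 left.
6 remain; put them into Clinic D first at 16.
Total = 21×4 + 16×6 = 180.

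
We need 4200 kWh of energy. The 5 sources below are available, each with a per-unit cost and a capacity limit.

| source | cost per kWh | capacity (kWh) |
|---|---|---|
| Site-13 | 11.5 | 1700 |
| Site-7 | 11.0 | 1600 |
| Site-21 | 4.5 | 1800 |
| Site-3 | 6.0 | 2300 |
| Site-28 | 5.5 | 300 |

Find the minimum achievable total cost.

22350

Cheapest first:
Take 1800 from Site-21 at 4.5 → need 2400 more.
Take 300 from Site-28 at 5.5 → need 2100 more.
Site-3 at 6.0: take 2100 of its 2300 → requirement met.
Site-7, Site-13: unused.
Cost = 1800×4.5 + 300×5.5 + 2100×6.0 = 22350.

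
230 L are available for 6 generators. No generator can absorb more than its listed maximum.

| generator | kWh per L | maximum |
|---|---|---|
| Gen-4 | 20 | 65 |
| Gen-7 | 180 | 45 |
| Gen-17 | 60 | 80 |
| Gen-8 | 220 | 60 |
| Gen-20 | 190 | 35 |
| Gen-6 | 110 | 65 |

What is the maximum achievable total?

Order the generators by kWh per L: Gen-8 220 > Gen-20 190 > Gen-7 180 > Gen-6 110 > Gen-17 60 > Gen-4 20.
Gen-8: +60 to 60 (cap) ; 170 left.
Give Gen-20 35 to hit its cap of 35 ; 135 left.
Gen-7 takes 45 to reach its cap of 45 ; 90 left.
Gen-6 takes 65 to reach its cap of 65 ; 25 left.
Gen-17 has room for 80 but only 25 remain, so it gets 25.
Total = 180×45 + 60×25 + 220×60 + 190×35 + 110×65 = 36600.

36600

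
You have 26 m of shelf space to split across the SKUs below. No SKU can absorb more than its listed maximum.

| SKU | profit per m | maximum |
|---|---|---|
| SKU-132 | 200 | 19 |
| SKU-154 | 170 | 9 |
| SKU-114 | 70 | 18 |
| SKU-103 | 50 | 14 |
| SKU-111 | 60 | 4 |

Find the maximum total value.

Highest profit per m first: SKU-132 200 > SKU-154 170 > SKU-114 70 > SKU-111 60 > SKU-103 50.
Give SKU-132 19 to hit its cap of 19 ; 7 left.
SKU-154 has room for 9 but only 7 remain, so it gets 7.
Total = 200×19 + 170×7 = 4990.

4990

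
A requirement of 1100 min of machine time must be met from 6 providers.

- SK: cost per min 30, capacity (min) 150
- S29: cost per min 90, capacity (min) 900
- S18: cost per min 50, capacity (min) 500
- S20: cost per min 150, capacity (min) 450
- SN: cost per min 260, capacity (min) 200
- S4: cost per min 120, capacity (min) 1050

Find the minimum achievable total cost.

70000

Fill from the cheapest provider first.
SK (30): use full 150 ; 950 min to go.
S18 (50): use full 500 ; 450 min to go.
S29 at 90: take 450 of its 900 ; requirement met.
S4, S20, SN: unused.
Cost = 150×30 + 500×50 + 450×90 = 70000.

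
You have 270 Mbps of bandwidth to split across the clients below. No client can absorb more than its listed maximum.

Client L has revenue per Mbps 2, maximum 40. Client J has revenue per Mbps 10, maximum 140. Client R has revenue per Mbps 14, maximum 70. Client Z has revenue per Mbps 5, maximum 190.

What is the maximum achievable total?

Highest revenue per Mbps first: Client R 14 > Client J 10 > Client Z 5 > Client L 2.
Client R takes 70 to reach its cap of 70 → 200 left.
Client J takes 140 to reach its cap of 140 → 60 left.
Client Z: +60 (room for 190) → 60. Pool exhausted.
Total = 10×140 + 14×70 + 5×60 = 2680.

2680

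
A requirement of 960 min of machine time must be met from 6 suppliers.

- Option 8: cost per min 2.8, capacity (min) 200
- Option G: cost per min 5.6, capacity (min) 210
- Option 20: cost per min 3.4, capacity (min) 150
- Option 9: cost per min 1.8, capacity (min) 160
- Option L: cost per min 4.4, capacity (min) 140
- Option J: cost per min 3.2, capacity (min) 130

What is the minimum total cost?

Fill from the cheapest supplier first.
Take 160 from Option 9 at 1.8 ; need 800 more.
Take 200 from Option 8 at 2.8 ; need 600 more.
Option J (3.2): use full 130 ; 470 min to go.
Option 20 at 3.4: take all 150 min ; 320 still needed.
Option L (4.4): use full 140 ; 180 min to go.
Take 180 from Option G at 5.6 to finish.
Cost = 160×1.8 + 200×2.8 + 130×3.2 + 150×3.4 + 140×4.4 + 180×5.6 = 3398.

3398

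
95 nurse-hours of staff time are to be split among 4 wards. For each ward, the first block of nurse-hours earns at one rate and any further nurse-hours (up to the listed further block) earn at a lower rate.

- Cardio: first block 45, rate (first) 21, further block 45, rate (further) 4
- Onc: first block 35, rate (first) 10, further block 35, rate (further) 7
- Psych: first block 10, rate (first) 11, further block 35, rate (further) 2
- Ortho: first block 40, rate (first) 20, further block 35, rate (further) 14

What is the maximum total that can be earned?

1885

Treat each block as its own option and order by rate: Cardio/T1 21 > Ortho/T1 20 > Ortho/T2 14 > Psych/T1 11 > Onc/T1 10 > Onc/T2 7 > Cardio/T2 4 > Psych/T2 2.
Cardio T1 at 21: fill all 45 ; 50 left.
Ortho/T1 (20): +40 ; 10 left.
10 remain; put them into Ortho T2 at 14.
Total = 21×45 + 20×40 + 14×10 = 1885.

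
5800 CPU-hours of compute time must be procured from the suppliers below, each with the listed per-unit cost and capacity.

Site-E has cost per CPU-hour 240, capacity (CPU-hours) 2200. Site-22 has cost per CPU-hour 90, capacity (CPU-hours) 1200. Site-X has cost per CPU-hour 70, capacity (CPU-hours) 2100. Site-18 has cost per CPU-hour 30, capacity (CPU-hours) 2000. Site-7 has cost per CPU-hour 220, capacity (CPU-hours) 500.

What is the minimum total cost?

425000

Cheapest first:
Site-18 at 30: take all 2000 CPU-hours — 3800 still needed.
Site-X (70): use full 2100 — 1700 CPU-hours to go.
Site-22 at 90: take all 1200 CPU-hours — 500 still needed.
Site-7 at 220: take all 500 CPU-hours — 0 still needed.
Site-E: unused.
Cost = 2000×30 + 2100×70 + 1200×90 + 500×220 = 425000.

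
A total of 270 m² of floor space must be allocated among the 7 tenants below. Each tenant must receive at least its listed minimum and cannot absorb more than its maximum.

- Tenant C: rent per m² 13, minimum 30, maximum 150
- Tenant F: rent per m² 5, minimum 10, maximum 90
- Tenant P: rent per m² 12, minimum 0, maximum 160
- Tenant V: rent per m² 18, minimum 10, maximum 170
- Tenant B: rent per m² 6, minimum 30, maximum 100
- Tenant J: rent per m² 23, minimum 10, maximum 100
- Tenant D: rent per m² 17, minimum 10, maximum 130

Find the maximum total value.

Meeting every minimum uses 30+10+0+10+30+10+10 = 100 m², leaving 170.
Order the tenants by rent per m²: Tenant J 23 > Tenant V 18 > Tenant D 17 > Tenant C 13 > Tenant P 12 > Tenant B 6 > Tenant F 5.
Give Tenant J 90 more to hit its cap of 100 → 80 left.
Tenant V: +80 (room for 160) → 90. Pool exhausted.
Total = 13×30 + 5×10 + 18×90 + 6×30 + 23×100 + 17×10 = 4710.

4710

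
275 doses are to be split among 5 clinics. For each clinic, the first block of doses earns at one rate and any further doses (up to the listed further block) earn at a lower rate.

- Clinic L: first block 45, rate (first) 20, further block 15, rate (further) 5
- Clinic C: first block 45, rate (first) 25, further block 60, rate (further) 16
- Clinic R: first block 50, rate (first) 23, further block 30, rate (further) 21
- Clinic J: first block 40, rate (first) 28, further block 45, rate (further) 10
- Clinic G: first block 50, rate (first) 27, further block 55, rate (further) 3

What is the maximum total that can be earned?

6515

Rank every tier by rate: Clinic J/first 28 > Clinic G/first 27 > Clinic C/first 25 > Clinic R/first 23 > Clinic R/second 21 > Clinic L/first 20 > Clinic C/second 16 > Clinic J/second 10 > Clinic L/second 5 > Clinic G/second 3.
Fill Clinic J first block (40 at 28) ; 235 left.
Clinic G/first (27): +50 ; 185 left.
Clinic C first at 25: fill all 45 ; 140 left.
Clinic R first at 23: fill all 50 ; 90 left.
Fill Clinic R second block (30 at 21) ; 60 left.
Fill Clinic L first block (45 at 20) ; 15 left.
15 remain; put them into Clinic C second at 16.
Total = 28×40 + 27×50 + 25×45 + 23×50 + 21×30 + 20×45 + 16×15 = 6515.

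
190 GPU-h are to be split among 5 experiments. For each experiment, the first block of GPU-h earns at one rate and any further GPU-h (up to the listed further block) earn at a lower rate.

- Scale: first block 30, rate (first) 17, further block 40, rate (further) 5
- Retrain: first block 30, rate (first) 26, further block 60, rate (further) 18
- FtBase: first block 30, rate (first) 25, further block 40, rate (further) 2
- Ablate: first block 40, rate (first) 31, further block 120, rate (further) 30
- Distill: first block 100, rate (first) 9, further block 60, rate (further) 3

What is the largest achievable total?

Rank every tier by rate: Ablate/T1 31 > Ablate/T2 30 > Retrain/T1 26 > FtBase/T1 25 > Retrain/T2 18 > Scale/T1 17 > Distill/T1 9 > Scale/T2 5 > Distill/T2 3 > FtBase/T2 2.
Ablate/T1 (31): +40 — 150 left.
Ablate/T2 (30): +120 — 30 left.
Retrain/T1 (26): +30 — 0 left.
Total = 31×40 + 30×120 + 26×30 = 5620.

5620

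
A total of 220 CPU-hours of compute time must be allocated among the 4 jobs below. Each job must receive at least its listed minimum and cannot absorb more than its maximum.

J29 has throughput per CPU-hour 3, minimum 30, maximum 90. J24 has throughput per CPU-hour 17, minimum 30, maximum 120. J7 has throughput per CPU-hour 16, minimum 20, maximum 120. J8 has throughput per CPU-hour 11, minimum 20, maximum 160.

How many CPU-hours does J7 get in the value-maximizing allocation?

50

Meeting every minimum uses 30+30+20+20 = 100 CPU-hours, leaving 120.
Order the jobs by throughput per CPU-hour: J24 17 > J7 16 > J8 11 > J29 3.
J24: +90 to 120 (cap) → 30 left.
Only 30 left; J7 takes them to reach 50.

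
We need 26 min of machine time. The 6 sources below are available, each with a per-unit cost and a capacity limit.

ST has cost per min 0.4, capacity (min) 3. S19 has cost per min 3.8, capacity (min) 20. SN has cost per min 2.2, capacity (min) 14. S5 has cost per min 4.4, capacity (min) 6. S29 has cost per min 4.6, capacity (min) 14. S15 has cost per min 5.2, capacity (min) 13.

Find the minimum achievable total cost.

66.2

Cheapest first:
ST (0.4): use full 3 ; 23 min to go.
SN at 2.2: take all 14 min ; 9 still needed.
S19 (3.8): take the remaining 9 ; done.
S5, S29, S15: unused.
Cost = 3×0.4 + 14×2.2 + 9×3.8 = 66.2.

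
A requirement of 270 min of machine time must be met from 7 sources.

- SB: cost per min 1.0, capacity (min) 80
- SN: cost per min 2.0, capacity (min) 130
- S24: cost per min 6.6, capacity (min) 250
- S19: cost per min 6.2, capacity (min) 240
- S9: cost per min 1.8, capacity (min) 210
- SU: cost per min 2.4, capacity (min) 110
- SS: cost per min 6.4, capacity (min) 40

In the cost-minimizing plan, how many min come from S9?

190

Use sources in increasing cost order.
SB (1.0): use full 80 — 190 min to go.
Take 190 from S9 at 1.8 to finish.
SN, SU, S19, SS, S24: unused.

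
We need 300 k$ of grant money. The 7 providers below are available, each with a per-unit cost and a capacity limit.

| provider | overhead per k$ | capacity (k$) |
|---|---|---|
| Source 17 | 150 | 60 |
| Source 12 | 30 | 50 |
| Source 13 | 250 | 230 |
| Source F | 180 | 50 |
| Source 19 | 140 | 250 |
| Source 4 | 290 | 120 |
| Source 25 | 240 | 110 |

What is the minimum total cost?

Cheapest first:
Take 50 from Source 12 at 30 → need 250 more.
Take 250 from Source 19 at 140 → need 0 more.
Source 17, Source F, Source 25, Source 13, Source 4: unused.
Cost = 50×30 + 250×140 = 36500.

36500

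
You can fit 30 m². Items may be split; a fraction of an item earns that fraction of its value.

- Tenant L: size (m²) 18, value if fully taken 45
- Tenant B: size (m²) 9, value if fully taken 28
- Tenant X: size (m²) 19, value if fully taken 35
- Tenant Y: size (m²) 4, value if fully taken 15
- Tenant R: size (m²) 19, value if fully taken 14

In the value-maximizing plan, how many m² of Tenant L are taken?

17

Rank by value-to-size ratio: Tenant Y 15/4≈3.75, Tenant B 28/9≈3.11, Tenant L 45/18≈2.5, Tenant X 35/19≈1.84, Tenant R 14/19≈0.737.
Take all of Tenant Y (4 m², value 15) → 26 m² left.
Take all of Tenant B (9 m², value 28) → 17 m² left.
Only 17 m² remain; take 17/18 of Tenant L for value 45×17/18 = 42.5.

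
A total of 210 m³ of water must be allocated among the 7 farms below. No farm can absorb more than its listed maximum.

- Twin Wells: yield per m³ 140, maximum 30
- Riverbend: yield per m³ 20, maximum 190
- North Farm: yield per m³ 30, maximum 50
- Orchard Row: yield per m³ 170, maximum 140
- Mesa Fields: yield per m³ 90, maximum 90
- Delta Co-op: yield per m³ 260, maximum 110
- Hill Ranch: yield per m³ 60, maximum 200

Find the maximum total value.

45600

Rank by yield per m³: Delta Co-op 260 > Orchard Row 170 > Twin Wells 140 > Mesa Fields 90 > Hill Ranch 60 > North Farm 30 > Riverbend 20.
Delta Co-op takes 110 to reach its cap of 110 ; 100 left.
Orchard Row: +100 (room for 140) → 100. Pool exhausted.
Total = 170×100 + 260×110 = 45600.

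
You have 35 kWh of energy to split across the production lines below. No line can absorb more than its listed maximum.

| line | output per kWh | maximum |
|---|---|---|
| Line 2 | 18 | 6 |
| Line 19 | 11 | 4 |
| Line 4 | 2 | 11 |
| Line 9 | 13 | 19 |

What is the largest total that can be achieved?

Order the production lines by output per kWh: Line 2 18 > Line 9 13 > Line 19 11 > Line 4 2.
Line 2: +6 to 6 (cap) ; 29 left.
Line 9 takes 19 to reach its cap of 19 ; 10 left.
Line 19 takes 4 to reach its cap of 4 ; 6 left.
Only 6 left; Line 4 takes them to reach 6.
Total = 18×6 + 11×4 + 2×6 + 13×19 = 411.

411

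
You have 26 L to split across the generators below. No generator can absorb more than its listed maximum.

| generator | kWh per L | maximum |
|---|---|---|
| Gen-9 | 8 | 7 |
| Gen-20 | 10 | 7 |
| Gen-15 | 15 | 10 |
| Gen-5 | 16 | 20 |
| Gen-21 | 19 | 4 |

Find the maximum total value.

426

Order the generators by kWh per L: Gen-21 19 > Gen-5 16 > Gen-15 15 > Gen-20 10 > Gen-9 8.
Gen-21 takes 4 to reach its cap of 4 → 22 left.
Gen-5 takes 20 to reach its cap of 20 → 2 left.
Gen-15: +2 (room for 10) → 2. Pool exhausted.
Total = 15×2 + 16×20 + 19×4 = 426.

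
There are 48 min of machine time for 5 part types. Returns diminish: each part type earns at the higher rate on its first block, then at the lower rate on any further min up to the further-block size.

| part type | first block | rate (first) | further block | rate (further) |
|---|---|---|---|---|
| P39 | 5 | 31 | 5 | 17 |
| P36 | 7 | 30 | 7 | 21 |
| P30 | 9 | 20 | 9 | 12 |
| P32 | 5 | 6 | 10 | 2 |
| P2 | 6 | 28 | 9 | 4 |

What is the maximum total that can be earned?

Rank every tier by rate: P39/tier1 31 > P36/tier1 30 > P2/tier1 28 > P36/tier2 21 > P30/tier1 20 > P39/tier2 17 > P30/tier2 12 > P32/tier1 6 > P2/tier2 4 > P32/tier2 2.
Fill P39 tier1 block (5 at 31) ; 43 left.
P36 tier1 at 30: fill all 7 ; 36 left.
P2 tier1 at 28: fill all 6 ; 30 left.
P36/tier2 (21): +7 ; 23 left.
P30 tier1 at 20: fill all 9 ; 14 left.
P39/tier2 (17): +5 ; 9 left.
P30 tier2 at 12: fill all 9 ; 0 left.
Total = 31×5 + 30×7 + 28×6 + 21×7 + 20×9 + 17×5 + 12×9 = 1053.

1053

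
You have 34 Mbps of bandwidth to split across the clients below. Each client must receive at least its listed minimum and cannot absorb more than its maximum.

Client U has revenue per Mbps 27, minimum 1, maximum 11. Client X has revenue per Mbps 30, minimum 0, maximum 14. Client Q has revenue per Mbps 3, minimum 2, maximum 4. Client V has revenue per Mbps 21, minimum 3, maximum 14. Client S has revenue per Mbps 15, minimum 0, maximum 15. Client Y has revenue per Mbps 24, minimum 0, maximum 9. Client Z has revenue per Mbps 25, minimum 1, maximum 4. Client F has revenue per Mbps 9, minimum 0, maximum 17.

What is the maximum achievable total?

886

Meeting every minimum uses 1+0+2+3+0+0+1+0 = 7 Mbps, leaving 27.
Order the clients by revenue per Mbps: Client X 30 > Client U 27 > Client Z 25 > Client Y 24 > Client V 21 > Client S 15 > Client F 9 > Client Q 3.
Give Client X 14 more to hit its cap of 14 ; 13 left.
Client U: +10 to 11 (cap) ; 3 left.
Client Z: +3 to 4 (cap) ; 0 left.
Total = 27×11 + 30×14 + 3×2 + 21×3 + 25×4 = 886.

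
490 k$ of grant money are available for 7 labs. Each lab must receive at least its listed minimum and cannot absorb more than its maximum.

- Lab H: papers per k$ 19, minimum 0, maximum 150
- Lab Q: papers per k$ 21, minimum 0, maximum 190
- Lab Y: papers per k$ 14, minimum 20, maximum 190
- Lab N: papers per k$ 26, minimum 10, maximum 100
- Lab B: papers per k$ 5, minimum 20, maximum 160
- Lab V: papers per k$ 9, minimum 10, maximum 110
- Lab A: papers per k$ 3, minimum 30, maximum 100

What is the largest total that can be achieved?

9430

Meeting every minimum uses 0+0+20+10+20+10+30 = 90 k$, leaving 400.
Order the labs by papers per k$: Lab N 26 > Lab Q 21 > Lab H 19 > Lab Y 14 > Lab V 9 > Lab B 5 > Lab A 3.
Lab N takes 90 more to reach its cap of 100 ; 310 left.
Lab Q takes 190 more to reach its cap of 190 ; 120 left.
Only 120 left; Lab H takes them to reach 120.
Total = 19×120 + 21×190 + 14×20 + 26×100 + 5×20 + 9×10 + 3×30 = 9430.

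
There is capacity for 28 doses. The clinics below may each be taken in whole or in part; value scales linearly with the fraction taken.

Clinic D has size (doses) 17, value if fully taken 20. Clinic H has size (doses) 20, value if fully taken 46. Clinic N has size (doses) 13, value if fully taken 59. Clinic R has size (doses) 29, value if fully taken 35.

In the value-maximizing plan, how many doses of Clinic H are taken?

15

Best value per unit of size first: Clinic N 59/13≈4.54, Clinic H 46/20≈2.3, Clinic R 35/29≈1.21, Clinic D 20/17≈1.18.
Take all of Clinic N (13 doses, value 59) — 15 doses left.
Only 15 doses remain; take 15/20 of Clinic H for value 46×15/20 = 34.5.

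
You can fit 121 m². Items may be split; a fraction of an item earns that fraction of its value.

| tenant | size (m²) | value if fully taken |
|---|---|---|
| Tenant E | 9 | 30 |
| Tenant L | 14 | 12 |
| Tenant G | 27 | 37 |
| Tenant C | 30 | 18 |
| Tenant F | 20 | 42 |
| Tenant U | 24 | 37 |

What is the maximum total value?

174.2

Sort by value density: Tenant E 30/9≈3.33, Tenant F 42/20≈2.1, Tenant U 37/24≈1.54, Tenant G 37/27≈1.37, Tenant L 12/14≈0.857, Tenant C 18/30≈0.6.
All 9 m² of Tenant E fit (value 30) ; 112 remain.
All 20 m² of Tenant F fit (value 42) ; 92 remain.
Take all of Tenant U (24 m², value 37) ; 68 m² left.
Tenant G: take in full, 27 m² for value 37 ; 41 left.
Tenant L: take in full, 14 m² for value 12 ; 27 left.
Only 27 m² remain; take 27/30 of Tenant C for value 18×27/30 = 16.2.
Total value = 174.2.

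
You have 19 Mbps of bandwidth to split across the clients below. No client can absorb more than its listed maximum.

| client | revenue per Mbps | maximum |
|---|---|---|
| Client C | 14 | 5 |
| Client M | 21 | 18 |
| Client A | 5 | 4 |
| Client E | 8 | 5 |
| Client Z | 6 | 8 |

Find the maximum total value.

392

Highest revenue per Mbps first: Client M 21 > Client C 14 > Client E 8 > Client Z 6 > Client A 5.
Client M takes 18 to reach its cap of 18 ; 1 left.
Only 1 left; Client C takes them to reach 1.
Total = 14×1 + 21×18 = 392.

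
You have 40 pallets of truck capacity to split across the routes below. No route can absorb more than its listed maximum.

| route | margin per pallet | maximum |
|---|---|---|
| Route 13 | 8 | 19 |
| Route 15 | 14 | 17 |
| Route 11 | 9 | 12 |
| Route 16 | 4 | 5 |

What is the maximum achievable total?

Order the routes by margin per pallet: Route 15 14 > Route 11 9 > Route 13 8 > Route 16 4.
Give Route 15 17 to hit its cap of 17 — 23 left.
Give Route 11 12 to hit its cap of 12 — 11 left.
Route 13 has room for 19 but only 11 remain, so it gets 11.
Total = 8×11 + 14×17 + 9×12 = 434.

434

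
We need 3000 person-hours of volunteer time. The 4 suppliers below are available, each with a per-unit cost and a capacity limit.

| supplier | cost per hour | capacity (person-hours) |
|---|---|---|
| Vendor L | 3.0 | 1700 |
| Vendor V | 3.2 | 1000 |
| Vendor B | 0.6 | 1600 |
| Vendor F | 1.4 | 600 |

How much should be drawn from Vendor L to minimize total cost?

Fill from the cheapest supplier first.
Vendor B (0.6): use full 1600 ; 1400 person-hours to go.
Vendor F at 1.4: take all 600 person-hours ; 800 still needed.
Vendor L (3.0): take the remaining 800 ; done.
Vendor V: unused.

800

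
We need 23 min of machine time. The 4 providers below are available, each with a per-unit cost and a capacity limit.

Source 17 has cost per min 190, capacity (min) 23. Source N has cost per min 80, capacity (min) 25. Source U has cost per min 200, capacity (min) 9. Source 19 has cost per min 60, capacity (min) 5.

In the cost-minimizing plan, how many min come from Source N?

Cheapest first:
Source 19 at 60: take all 5 min ; 18 still needed.
Source N at 80: take 18 of its 25 ; requirement met.
Source 17, Source U: unused.

18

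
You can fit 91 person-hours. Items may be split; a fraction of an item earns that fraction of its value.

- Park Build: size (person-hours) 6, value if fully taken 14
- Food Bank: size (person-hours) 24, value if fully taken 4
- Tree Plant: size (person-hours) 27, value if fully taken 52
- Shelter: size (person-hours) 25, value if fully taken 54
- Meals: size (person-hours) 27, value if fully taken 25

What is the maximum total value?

Rank by value-to-size ratio: Park Build 14/6≈2.33, Shelter 54/25≈2.16, Tree Plant 52/27≈1.93, Meals 25/27≈0.926, Food Bank 4/24≈0.167.
Park Build: take in full, 6 person-hours for value 14 → 85 left.
Shelter: take in full, 25 person-hours for value 54 → 60 left.
Take all of Tree Plant (27 person-hours, value 52) → 33 person-hours left.
Meals: take in full, 27 person-hours for value 25 → 6 left.
Only 6 person-hours remain; take 6/24 of Food Bank for value 4×6/24 = 1.
Total value = 146.

146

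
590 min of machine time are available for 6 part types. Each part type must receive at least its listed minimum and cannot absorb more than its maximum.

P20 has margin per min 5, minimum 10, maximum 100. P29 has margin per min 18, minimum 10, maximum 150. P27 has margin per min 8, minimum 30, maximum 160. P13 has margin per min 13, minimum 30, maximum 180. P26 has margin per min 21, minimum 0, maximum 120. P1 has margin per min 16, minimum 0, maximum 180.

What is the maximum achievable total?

9690

Meeting every minimum uses 10+10+30+30+0+0 = 80 min, leaving 510.
Order the part types by margin per min: P26 21 > P29 18 > P1 16 > P13 13 > P27 8 > P20 5.
Give P26 120 more to hit its cap of 120 — 390 left.
Give P29 140 more to hit its cap of 150 — 250 left.
Give P1 180 more to hit its cap of 180 — 70 left.
Only 70 left; P13 takes them to reach 100.
Total = 5×10 + 18×150 + 8×30 + 13×100 + 21×120 + 16×180 = 9690.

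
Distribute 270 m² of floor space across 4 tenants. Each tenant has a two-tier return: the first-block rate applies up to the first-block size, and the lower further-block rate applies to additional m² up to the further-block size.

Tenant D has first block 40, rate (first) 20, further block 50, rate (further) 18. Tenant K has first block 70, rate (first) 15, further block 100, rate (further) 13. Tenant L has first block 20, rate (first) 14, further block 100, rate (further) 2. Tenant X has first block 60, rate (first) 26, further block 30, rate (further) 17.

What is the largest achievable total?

5100

Rank every tier by rate: Tenant X/T1 26 > Tenant D/T1 20 > Tenant D/T2 18 > Tenant X/T2 17 > Tenant K/T1 15 > Tenant L/T1 14 > Tenant K/T2 13 > Tenant L/T2 2.
Fill Tenant X T1 block (60 at 26) ; 210 left.
Tenant D/T1 (20): +40 ; 170 left.
Tenant D T2 at 18: fill all 50 ; 120 left.
Tenant X T2 at 17: fill all 30 ; 90 left.
Fill Tenant K T1 block (70 at 15) ; 20 left.
Fill Tenant L T1 block (20 at 14) ; 0 left.
Total = 26×60 + 20×40 + 18×50 + 17×30 + 15×70 + 14×20 = 5100.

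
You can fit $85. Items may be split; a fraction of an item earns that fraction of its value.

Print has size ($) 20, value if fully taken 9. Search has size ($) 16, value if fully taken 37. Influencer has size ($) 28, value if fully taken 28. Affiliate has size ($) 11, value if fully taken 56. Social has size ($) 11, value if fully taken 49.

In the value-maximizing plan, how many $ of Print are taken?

19

Rank by value-to-size ratio: Affiliate 56/11≈5.09, Social 49/11≈4.45, Search 37/16≈2.31, Influencer 28/28≈1, Print 9/20≈0.45.
All 11 $ of Affiliate fit (value 56) → 74 remain.
All 11 $ of Social fit (value 49) → 63 remain.
Search: take in full, 16 $ for value 37 → 47 left.
Take all of Influencer (28 $, value 28) → 19 $ left.
Fill the last 19 $ with part of Print: 19/20 of it earns 8.55.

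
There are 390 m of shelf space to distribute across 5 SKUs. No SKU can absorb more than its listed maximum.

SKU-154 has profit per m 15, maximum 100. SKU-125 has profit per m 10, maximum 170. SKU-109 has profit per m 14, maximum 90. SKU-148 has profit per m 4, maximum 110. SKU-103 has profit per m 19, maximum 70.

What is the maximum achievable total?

5390

Rank by profit per m: SKU-103 19 > SKU-154 15 > SKU-109 14 > SKU-125 10 > SKU-148 4.
Give SKU-103 70 to hit its cap of 70 → 320 left.
Give SKU-154 100 to hit its cap of 100 → 220 left.
Give SKU-109 90 to hit its cap of 90 → 130 left.
SKU-125: +130 (room for 170) → 130. Pool exhausted.
Total = 15×100 + 10×130 + 14×90 + 19×70 = 5390.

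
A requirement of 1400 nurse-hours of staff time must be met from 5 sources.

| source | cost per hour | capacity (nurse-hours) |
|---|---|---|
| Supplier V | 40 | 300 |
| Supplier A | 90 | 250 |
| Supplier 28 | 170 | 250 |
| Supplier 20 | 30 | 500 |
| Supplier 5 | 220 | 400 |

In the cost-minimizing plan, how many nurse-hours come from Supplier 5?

Use sources in increasing cost order.
Take 500 from Supplier 20 at 30 → need 900 more.
Take 300 from Supplier V at 40 → need 600 more.
Supplier A at 90: take all 250 nurse-hours → 350 still needed.
Supplier 28 (170): use full 250 → 100 nurse-hours to go.
Supplier 5 at 220: take 100 of its 400 → requirement met.

100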